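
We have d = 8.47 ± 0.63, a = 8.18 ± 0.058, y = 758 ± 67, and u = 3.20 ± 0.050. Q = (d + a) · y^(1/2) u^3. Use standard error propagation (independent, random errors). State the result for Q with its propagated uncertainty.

Let w = d + a = 16.6. δw = √(δd² + δa²) = √(0.397 + 0.00336) = 0.633, so δw/w = 0.0380.
Q is then a monomial in w, y, u:
δQ/Q = √((δw/w)² + (½·δy/y)² + (3·δu/u)²) = √(0.00144 + 0.00195 + 0.00220) = 0.0748
Q = 15000, so δQ = 0.0748 × 15000 = 1120.

15000 ± 1120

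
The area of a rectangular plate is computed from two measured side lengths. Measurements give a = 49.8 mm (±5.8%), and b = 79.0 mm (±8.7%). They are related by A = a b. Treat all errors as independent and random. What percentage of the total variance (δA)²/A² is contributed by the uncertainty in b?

(δA/A)² = (1·δa/a)² + (1·δb/b)²
  a term: (1×0.0580)² = 0.00336
  b term: (1×0.0870)² = 0.00757
Total = 0.0109. Share from b = 0.00757/0.0109 = 0.692.

69.2%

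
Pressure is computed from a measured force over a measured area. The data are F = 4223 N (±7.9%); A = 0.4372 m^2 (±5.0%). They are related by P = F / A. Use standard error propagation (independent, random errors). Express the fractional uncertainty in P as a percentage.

9.35%

Relative error in a monomial: (δP/P)² = Σ (nᵢ · δxᵢ/xᵢ)².
  (1·δF/F)² = (1×0.0790)² = 0.00624;  (-1·δA/A)² = (-1×0.0500)² = 0.00250
δP/P = √(0.00874) = 0.0935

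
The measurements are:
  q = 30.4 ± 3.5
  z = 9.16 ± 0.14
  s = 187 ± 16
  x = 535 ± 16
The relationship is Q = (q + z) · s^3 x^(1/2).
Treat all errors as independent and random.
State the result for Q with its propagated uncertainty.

(5.98 ± 1.63) × 10^9

Let u = q + z = 39.6. δu = √(δq² + δz²) = √(12.2 + 0.0196) = 3.50, so δu/u = 0.0885.
Q is then a monomial in u, s, x:
δQ/Q = √((δu/u)² + (3·δs/s)² + (½·δx/x)²) = √(0.00784 + 0.0659 + 0.000224) = 0.272
Q = 5.98e+09, so δQ = 0.272 × 5.98e+09 = 1.63e+09.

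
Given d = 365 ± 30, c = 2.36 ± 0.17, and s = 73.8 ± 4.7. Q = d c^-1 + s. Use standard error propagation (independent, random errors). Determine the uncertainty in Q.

Let p = d·c^-1 = 155. δp/p = √((1·δd/d)² + (-1·δc/c)²) = √(0.00676 + 0.00519) = 0.109, so δp = 16.9.
Q = p + s: δQ = √(δp² + δs²) = √(286 + 22.1) = 17.5

17.5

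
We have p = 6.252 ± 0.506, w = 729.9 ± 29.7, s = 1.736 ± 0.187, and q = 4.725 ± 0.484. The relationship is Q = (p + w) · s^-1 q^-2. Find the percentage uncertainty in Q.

Let u = p + w = 736.2. δu = √(δp² + δw²) = √(0.256 + 882) = 29.7, so δu/u = 0.0404.
Q is then a monomial in u, s, q:
δQ/Q = √((δu/u)² + (-1·δs/s)² + (-2·δq/q)²) = √(0.00163 + 0.0116 + 0.0420) = 0.235

23.5%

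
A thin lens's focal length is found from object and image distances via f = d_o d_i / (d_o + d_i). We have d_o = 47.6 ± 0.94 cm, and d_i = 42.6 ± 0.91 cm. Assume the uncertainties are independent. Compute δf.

∂f/∂d_o = (d_i/(d_o+d_i))² = 0.223;  ∂f/∂d_i = (d_o/(d_o+d_i))² = 0.278
δf = √((∂f/∂d_o · δd_o)² + (∂f/∂d_i · δd_i)²) = √(0.0440 + 0.0642) = 0.329 cm

0.329 cm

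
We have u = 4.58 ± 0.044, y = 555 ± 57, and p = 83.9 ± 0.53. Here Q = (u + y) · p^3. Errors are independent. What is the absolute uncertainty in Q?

3.42e+07

Let w = u + y = 560. δw = √(δu² + δy²) = √(0.00194 + 3250) = 57.0, so δw/w = 0.102.
Q is then a monomial in w, p:
δQ/Q = √((δw/w)² + (3·δp/p)²) = √(0.0104 + 0.000359) = 0.104
Q = 3.3e+08, so δQ = 0.104 × 3.3e+08 = 3.42e+07.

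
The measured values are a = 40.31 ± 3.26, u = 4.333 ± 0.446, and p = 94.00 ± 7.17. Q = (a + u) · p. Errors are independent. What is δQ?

Let w = a + u = 44.64. δw = √(δa² + δu²) = √(10.6 + 0.199) = 3.29, so δw/w = 0.0737.
Q is then a monomial in w, p:
δQ/Q = √((δw/w)² + (1·δp/p)²) = √(0.00543 + 0.00582) = 0.106
Q = 4196, so δQ = 0.106 × 4196 = 445.

445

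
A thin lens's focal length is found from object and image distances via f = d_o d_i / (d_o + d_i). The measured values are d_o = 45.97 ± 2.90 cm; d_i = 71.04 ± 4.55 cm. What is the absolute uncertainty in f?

∂f/∂d_o = (d_i/(d_o+d_i))² = 0.369;  ∂f/∂d_i = (d_o/(d_o+d_i))² = 0.154
δf = √((∂f/∂d_o · δd_o)² + (∂f/∂d_i · δd_i)²) = √(1.14 + 0.493) = 1.28 cm

1.28 cm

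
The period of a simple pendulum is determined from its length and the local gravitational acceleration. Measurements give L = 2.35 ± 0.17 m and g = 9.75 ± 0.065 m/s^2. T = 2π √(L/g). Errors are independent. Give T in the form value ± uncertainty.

3.08 ± 0.112 s

T is a product of powers, so relative uncertainties combine in quadrature:
  (½·δL/L)² = (0.5×0.0723)² = 0.00131;  (−½·δg/g)² = (-0.5×0.00667)² = 1.11e-05
δT/T = √(0.00132) = 0.0363
T = 3.08 s, so δT = 0.0363 × 3.08 = 0.112 s.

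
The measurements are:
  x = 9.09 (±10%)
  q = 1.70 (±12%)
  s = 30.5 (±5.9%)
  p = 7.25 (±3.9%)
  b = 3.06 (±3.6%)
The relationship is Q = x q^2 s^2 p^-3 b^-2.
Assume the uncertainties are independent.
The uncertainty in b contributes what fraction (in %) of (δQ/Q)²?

5.16%

(δQ/Q)² = (1·δx/x)² + (2·δq/q)² + (2·δs/s)² + (-3·δp/p)² + (-2·δb/b)²
  x term: (1×0.100)² = 0.0100
  q term: (2×0.120)² = 0.0576
  s term: (2×0.0590)² = 0.0139
  p term: (-3×0.0390)² = 0.0137
  b term: (-2×0.0360)² = 0.00518
Total = 0.100. Share from b = 0.00518/0.100 = 0.0516.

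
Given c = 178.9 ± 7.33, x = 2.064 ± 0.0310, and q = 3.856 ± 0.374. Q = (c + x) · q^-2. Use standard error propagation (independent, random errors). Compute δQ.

Let u = c + x = 181.0. δu = √(δc² + δx²) = √(53.7 + 0.000961) = 7.33, so δu/u = 0.0405.
Q is then a monomial in u, q:
δQ/Q = √((δu/u)² + (-2·δq/q)²) = √(0.00164 + 0.0376) = 0.198
Q = 12.17, so δQ = 0.198 × 12.17 = 2.41.

2.41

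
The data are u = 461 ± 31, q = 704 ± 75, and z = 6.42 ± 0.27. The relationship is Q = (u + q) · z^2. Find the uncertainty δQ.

Let w = u + q = 1160. δw = √(δu² + δq²) = √(961 + 5620) = 81.2, so δw/w = 0.0697.
Q is then a monomial in w, z:
δQ/Q = √((δw/w)² + (2·δz/z)²) = √(0.00485 + 0.00707) = 0.109
Q = 48000, so δQ = 0.109 × 48000 = 5240.

5240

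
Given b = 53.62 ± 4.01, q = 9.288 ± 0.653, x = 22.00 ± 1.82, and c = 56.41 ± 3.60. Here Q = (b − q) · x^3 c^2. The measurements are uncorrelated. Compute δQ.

Let u = b − q = 44.33. δu = √(δb² + δq²) = √(16.1 + 0.426) = 4.06, so δu/u = 0.0916.
Q is then a monomial in u, x, c:
δQ/Q = √((δu/u)² + (3·δx/x)² + (2·δc/c)²) = √(0.00840 + 0.0616 + 0.0163) = 0.294
Q = 1.502e+09, so δQ = 0.294 × 1.502e+09 = 4.41e+08.

4.41e+08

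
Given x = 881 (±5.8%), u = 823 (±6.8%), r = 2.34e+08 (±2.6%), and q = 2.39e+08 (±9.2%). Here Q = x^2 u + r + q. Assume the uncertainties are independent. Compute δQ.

Let p = x^2·u = 6.39e+08. δp/p = √((2·δx/x)² + (1·δu/u)²) = √(0.0135 + 0.00462) = 0.134, so δp = 8.59e+07.
Q = p + r + q: δQ = √(δp² + δr² + δq²) = √(7.38e+15 + 3.7e+13 + 4.83e+14) = 8.89e+07

8.89e+07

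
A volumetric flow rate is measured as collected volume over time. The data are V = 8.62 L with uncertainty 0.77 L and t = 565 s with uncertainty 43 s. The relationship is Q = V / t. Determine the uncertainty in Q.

0.00179 L/s

Since Q is a product/quotient, work with relative uncertainties:
  (1·δV/V)² = (1×0.0893)² = 0.00798;  (-1·δt/t)² = (-1×0.0761)² = 0.00579
δQ/Q = √(0.0138) = 0.117
Q = 0.0153 L/s, so δQ = 0.117 × 0.0153 = 0.00179 L/s.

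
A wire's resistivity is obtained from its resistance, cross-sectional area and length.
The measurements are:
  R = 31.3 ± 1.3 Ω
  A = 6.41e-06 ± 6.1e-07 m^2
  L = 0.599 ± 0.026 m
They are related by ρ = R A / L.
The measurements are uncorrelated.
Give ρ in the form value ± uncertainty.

Products/powers → add relative errors in quadrature, weighted by exponent:
  (1·δR/R)² = (1×0.0415)² = 0.00173;  (1·δA/A)² = (1×0.0952)² = 0.00906;  (-1·δL/L)² = (-1×0.0434)² = 0.00188
δρ/ρ = √(0.0127) = 0.113
ρ = 0.000335 Ω·m, so δρ = 0.113 × 0.000335 = 3.77e-05 Ω·m.

(3.35 ± 0.377) × 10^-4 Ω·m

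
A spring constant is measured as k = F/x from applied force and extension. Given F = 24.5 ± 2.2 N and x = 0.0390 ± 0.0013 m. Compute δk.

60.2 N/m

Each factor contributes (exponent × relative error)² to (δk/k)²:
  (1·δF/F)² = (1×0.0898)² = 0.00806;  (-1·δx/x)² = (-1×0.0333)² = 0.00111
δk/k = √(0.00917) = 0.0958
k = 628 N/m, so δk = 0.0958 × 628 = 60.2 N/m.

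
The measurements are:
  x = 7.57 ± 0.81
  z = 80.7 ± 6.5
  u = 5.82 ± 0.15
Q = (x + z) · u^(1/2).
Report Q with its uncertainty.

Let w = x + z = 88.3. δw = √(δx² + δz²) = √(0.656 + 42.2) = 6.55, so δw/w = 0.0742.
Q is then a monomial in w, u:
δQ/Q = √((δw/w)² + (½·δu/u)²) = √(0.00551 + 0.000166) = 0.0753
Q = 213, so δQ = 0.0753 × 213 = 16.0.

213 ± 16.0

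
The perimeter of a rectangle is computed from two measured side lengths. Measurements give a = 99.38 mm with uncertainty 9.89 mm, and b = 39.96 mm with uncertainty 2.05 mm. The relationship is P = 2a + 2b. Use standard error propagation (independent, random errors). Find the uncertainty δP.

20.2 mm

Each term contributes (cᵢ δxᵢ)² to (δP)²:
  (2·δa)² = 391;  (2·δb)² = 16.8
δP = √(408) = 20.2 mm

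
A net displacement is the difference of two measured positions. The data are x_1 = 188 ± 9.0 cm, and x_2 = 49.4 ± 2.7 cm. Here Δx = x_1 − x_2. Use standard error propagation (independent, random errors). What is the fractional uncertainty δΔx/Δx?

Δx is a linear combination, so absolute uncertainties add in quadrature:
  (δx_1)² = 81.0;  (δx_2)² = 7.29
δΔx = √(88.3) = 9.40 cm
Δx = 139 cm, so δΔx/Δx = 9.40/139 = 0.0678.

0.0678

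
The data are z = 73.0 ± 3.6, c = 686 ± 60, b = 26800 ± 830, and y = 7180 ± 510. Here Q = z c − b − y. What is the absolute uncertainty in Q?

Let p = z·c = 50100. δp/p = √((1·δz/z)² + (1·δc/c)²) = √(0.00243 + 0.00765) = 0.100, so δp = 5030.
Q = p − b − y: δQ = √(δp² + δb² + δy²) = √(2.53e+07 + 6.89e+05 + 2.6e+05) = 5120

5120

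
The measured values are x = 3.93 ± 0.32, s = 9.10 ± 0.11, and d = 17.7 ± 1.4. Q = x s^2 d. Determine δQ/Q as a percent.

Products/powers → add relative errors in quadrature, weighted by exponent:
  (1·δx/x)² = (1×0.0814)² = 0.00663;  (2·δs/s)² = (2×0.0121)² = 0.000584;  (1·δd/d)² = (1×0.0791)² = 0.00626
δQ/Q = √(0.0135) = 0.116

11.6%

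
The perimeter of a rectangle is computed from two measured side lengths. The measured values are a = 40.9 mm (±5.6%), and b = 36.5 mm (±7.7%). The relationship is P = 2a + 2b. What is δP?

7.25 mm

For a sum/difference, combine absolute errors in quadrature:
  (2·δa)² = 21.0;  (2·δb)² = 31.6
δP = √(52.6) = 7.25 mm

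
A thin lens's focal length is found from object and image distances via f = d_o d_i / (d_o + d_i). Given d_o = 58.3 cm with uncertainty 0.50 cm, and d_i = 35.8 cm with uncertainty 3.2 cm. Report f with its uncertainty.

22.2 ± 1.23 cm

∂f/∂d_o = (d_i/(d_o+d_i))² = 0.145;  ∂f/∂d_i = (d_o/(d_o+d_i))² = 0.384
δf = √((∂f/∂d_o · δd_o)² + (∂f/∂d_i · δd_i)²) = √(0.00524 + 1.51) = 1.23 cm
f = 22.2 cm.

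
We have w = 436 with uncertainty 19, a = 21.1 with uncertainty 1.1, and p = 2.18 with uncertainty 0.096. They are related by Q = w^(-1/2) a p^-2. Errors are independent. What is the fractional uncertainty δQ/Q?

Since Q is a product/quotient, work with relative uncertainties:
  (−½·δw/w)² = (-0.5×0.0436)² = 0.000475;  (1·δa/a)² = (1×0.0521)² = 0.00272;  (-2·δp/p)² = (-2×0.0440)² = 0.00776
δQ/Q = √(0.0109) = 0.105

0.105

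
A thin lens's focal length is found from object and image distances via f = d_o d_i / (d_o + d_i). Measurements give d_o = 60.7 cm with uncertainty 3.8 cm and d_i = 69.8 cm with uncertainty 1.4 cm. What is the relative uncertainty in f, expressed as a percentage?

3.48%

∂f/∂d_o = (d_i/(d_o+d_i))² = 0.286;  ∂f/∂d_i = (d_o/(d_o+d_i))² = 0.216
δf = √((∂f/∂d_o · δd_o)² + (∂f/∂d_i · δd_i)²) = √(1.18 + 0.0917) = 1.13 cm
f = 32.5 cm, so δf/f = 1.13/32.5 = 0.0348.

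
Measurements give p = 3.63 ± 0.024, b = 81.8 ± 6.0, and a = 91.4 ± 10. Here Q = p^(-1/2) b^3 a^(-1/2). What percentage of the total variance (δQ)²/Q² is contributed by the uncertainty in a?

(δQ/Q)² = (−½·δp/p)² + (3·δb/b)² + (−½·δa/a)²
  p term: (-0.5×0.00661)² = 1.09e-05
  b term: (3×0.0733)² = 0.0484
  a term: (-0.5×0.109)² = 0.00299
Total = 0.0514. Share from a = 0.00299/0.0514 = 0.0582.

5.82%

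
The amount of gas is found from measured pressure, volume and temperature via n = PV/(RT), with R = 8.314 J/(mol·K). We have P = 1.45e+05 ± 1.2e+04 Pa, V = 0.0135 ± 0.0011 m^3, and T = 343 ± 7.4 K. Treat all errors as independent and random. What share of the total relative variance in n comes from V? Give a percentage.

47.6%

(δn/n)² = (1·δP/P)² + (1·δV/V)² + (-1·δT/T)²
  P term: (1×0.0828)² = 0.00685
  V term: (1×0.0815)² = 0.00664
  T term: (-1×0.0216)² = 0.000465
Total = 0.0140. Share from V = 0.00664/0.0140 = 0.476.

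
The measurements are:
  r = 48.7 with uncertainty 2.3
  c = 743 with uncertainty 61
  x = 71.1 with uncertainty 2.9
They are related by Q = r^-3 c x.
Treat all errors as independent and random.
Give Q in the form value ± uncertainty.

Products/powers → add relative errors in quadrature, weighted by exponent:
  (-3·δr/r)² = (-3×0.0472)² = 0.0201;  (1·δc/c)² = (1×0.0821)² = 0.00674;  (1·δx/x)² = (1×0.0408)² = 0.00166
δQ/Q = √(0.0285) = 0.169
Q = 0.457, so δQ = 0.169 × 0.457 = 0.0772.

0.457 ± 0.0772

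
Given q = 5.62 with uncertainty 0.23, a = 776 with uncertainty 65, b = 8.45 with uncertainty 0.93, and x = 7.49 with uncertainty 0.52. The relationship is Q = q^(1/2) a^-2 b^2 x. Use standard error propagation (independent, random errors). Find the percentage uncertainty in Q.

28.6%

Products/powers → add relative errors in quadrature, weighted by exponent:
  (½·δq/q)² = (0.5×0.0409)² = 0.000419;  (-2·δa/a)² = (-2×0.0838)² = 0.0281;  (2·δb/b)² = (2×0.110)² = 0.0485;  (1·δx/x)² = (1×0.0694)² = 0.00482
δQ/Q = √(0.0818) = 0.286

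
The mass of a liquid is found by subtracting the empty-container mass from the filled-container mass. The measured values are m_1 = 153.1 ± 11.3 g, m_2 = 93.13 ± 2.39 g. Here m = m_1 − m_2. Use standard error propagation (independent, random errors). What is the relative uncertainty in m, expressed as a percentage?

19.3%

Sums and differences: (δm)² = Σ (cᵢ δxᵢ)².
  (δm_1)² = 128;  (δm_2)² = 5.71
δm = √(133) = 11.5 g
m = 59.97 g, so δm/m = 11.5/59.97 = 0.193.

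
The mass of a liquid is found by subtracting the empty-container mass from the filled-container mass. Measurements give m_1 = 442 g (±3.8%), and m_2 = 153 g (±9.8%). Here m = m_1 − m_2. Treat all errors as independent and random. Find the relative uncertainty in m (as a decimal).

0.0779

Sums and differences: (δm)² = Σ (cᵢ δxᵢ)².
  (δm_1)² = 282;  (δm_2)² = 225
δm = √(507) = 22.5 g
m = 289 g, so δm/m = 22.5/289 = 0.0779.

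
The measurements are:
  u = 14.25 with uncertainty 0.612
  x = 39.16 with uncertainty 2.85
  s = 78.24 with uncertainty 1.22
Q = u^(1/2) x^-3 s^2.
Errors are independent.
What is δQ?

For a monomial Q ∝ u^(1/2), x^-3, s^2, fractional errors add in quadrature:
  (½·δu/u)² = (0.5×0.0429)² = 0.000461;  (-3·δx/x)² = (-3×0.0728)² = 0.0477;  (2·δs/s)² = (2×0.0156)² = 0.000973
δQ/Q = √(0.0491) = 0.222
Q = 0.3848, so δQ = 0.222 × 0.3848 = 0.0853.

0.0853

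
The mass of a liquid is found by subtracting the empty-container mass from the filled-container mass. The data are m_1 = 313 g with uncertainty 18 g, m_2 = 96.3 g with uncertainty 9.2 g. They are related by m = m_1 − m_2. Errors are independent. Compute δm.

Each term contributes (cᵢ δxᵢ)² to (δm)²:
  (δm_1)² = 324;  (δm_2)² = 84.6
δm = √(409) = 20.2 g

20.2 g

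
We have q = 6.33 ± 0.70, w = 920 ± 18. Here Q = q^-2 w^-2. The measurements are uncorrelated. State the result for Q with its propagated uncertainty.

Since Q is a product/quotient, work with relative uncertainties:
  (-2·δq/q)² = (-2×0.111)² = 0.0489;  (-2·δw/w)² = (-2×0.0196)² = 0.00153
δQ/Q = √(0.0504) = 0.225
Q = 2.95e-08, so δQ = 0.225 × 2.95e-08 = 6.62e-09.

(2.95 ± 0.662) × 10^-8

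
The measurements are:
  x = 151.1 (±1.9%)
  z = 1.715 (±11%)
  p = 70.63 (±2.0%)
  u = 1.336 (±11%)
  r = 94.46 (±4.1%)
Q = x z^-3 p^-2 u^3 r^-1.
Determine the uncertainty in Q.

7.13e-05

Q is a product of powers, so relative uncertainties combine in quadrature:
  (1·δx/x)² = (1×0.0190)² = 0.000361;  (-3·δz/z)² = (-3×0.110)² = 0.109;  (-2·δp/p)² = (-2×0.0200)² = 0.00160;  (3·δu/u)² = (3×0.110)² = 0.109;  (-1·δr/r)² = (-1×0.0410)² = 0.00168
δQ/Q = √(0.221) = 0.471
Q = 0.0001516, so δQ = 0.471 × 0.0001516 = 7.13e-05.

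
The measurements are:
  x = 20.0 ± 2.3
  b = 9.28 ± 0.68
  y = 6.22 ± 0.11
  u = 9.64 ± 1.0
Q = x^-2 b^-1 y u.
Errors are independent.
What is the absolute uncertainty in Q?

0.00425

For a monomial Q ∝ x^-2, b^-1, y, u, fractional errors add in quadrature:
  (-2·δx/x)² = (-2×0.115)² = 0.0529;  (-1·δb/b)² = (-1×0.0733)² = 0.00537;  (1·δy/y)² = (1×0.0177)² = 0.000313;  (1·δu/u)² = (1×0.104)² = 0.0108
δQ/Q = √(0.0693) = 0.263
Q = 0.0162, so δQ = 0.263 × 0.0162 = 0.00425.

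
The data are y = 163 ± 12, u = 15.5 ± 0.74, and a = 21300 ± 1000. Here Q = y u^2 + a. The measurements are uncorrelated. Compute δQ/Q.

Let p = y·u^2 = 39200. δp/p = √((1·δy/y)² + (2·δu/u)²) = √(0.00542 + 0.00912) = 0.121, so δp = 4720.
Q = p + a: δQ = √(δp² + δa²) = √(2.23e+07 + 1e+06) = 4830
Q = 60500, so δQ/Q = 4830/60500 = 0.0798.

0.0798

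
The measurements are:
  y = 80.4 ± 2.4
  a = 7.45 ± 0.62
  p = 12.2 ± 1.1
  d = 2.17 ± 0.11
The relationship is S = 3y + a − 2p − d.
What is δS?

Each term contributes (cᵢ δxᵢ)² to (δS)²:
  (3·δy)² = 51.8;  (δa)² = 0.384;  (2·δp)² = 4.84;  (δd)² = 0.0121
δS = √(57.1) = 7.55

7.55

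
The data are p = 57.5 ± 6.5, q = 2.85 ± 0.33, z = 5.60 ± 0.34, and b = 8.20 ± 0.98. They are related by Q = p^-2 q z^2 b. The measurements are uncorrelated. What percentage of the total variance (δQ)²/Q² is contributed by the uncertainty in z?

15.8%

(δQ/Q)² = (-2·δp/p)² + (1·δq/q)² + (2·δz/z)² + (1·δb/b)²
  p term: (-2×0.113)² = 0.0511
  q term: (1×0.116)² = 0.0134
  z term: (2×0.0607)² = 0.0147
  b term: (1×0.120)² = 0.0143
Total = 0.0936. Share from z = 0.0147/0.0936 = 0.158.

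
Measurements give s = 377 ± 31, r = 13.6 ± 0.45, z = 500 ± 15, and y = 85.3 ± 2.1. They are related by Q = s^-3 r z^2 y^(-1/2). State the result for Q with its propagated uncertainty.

Products/powers → add relative errors in quadrature, weighted by exponent:
  (-3·δs/s)² = (-3×0.0822)² = 0.0609;  (1·δr/r)² = (1×0.0331)² = 0.00109;  (2·δz/z)² = (2×0.0300)² = 0.00360;  (−½·δy/y)² = (-0.5×0.0246)² = 0.000152
δQ/Q = √(0.0657) = 0.256
Q = 0.00687, so δQ = 0.256 × 0.00687 = 0.00176.

0.00687 ± 0.00176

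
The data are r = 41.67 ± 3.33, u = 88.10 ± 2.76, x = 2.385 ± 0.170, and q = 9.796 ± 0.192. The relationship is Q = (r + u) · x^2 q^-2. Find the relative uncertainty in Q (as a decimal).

Let w = r + u = 129.8. δw = √(δr² + δu²) = √(11.1 + 7.62) = 4.33, so δw/w = 0.0333.
Q is then a monomial in w, x, q:
δQ/Q = √((δw/w)² + (2·δx/x)² + (-2·δq/q)²) = √(0.00111 + 0.0203 + 0.00154) = 0.152

0.152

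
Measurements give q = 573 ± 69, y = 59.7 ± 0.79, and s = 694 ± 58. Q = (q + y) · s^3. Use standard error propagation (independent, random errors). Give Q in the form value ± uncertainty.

(2.11 ± 0.578) × 10^11

Let u = q + y = 633. δu = √(δq² + δy²) = √(4760 + 0.624) = 69.0, so δu/u = 0.109.
Q is then a monomial in u, s:
δQ/Q = √((δu/u)² + (3·δs/s)²) = √(0.0119 + 0.0629) = 0.273
Q = 2.11e+11, so δQ = 0.273 × 2.11e+11 = 5.78e+10.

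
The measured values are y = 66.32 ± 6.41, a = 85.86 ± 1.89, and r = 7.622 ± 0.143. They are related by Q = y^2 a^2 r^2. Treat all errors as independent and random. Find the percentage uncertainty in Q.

Q is a product of powers, so relative uncertainties combine in quadrature:
  (2·δy/y)² = (2×0.0967)² = 0.0374;  (2·δa/a)² = (2×0.0220)² = 0.00194;  (2·δr/r)² = (2×0.0188)² = 0.00141
δQ/Q = √(0.0407) = 0.202

20.2%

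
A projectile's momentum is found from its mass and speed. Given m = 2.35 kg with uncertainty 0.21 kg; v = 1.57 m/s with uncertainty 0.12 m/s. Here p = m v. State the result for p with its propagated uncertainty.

3.69 ± 0.434 kg·m/s

Relative error in a monomial: (δp/p)² = Σ (nᵢ · δxᵢ/xᵢ)².
  (1·δm/m)² = (1×0.0894)² = 0.00799;  (1·δv/v)² = (1×0.0764)² = 0.00584
δp/p = √(0.0138) = 0.118
p = 3.69 kg·m/s, so δp = 0.118 × 3.69 = 0.434 kg·m/s.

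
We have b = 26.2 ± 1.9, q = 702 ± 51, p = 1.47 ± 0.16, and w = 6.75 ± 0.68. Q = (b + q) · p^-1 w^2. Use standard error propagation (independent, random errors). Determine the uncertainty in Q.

5410

Let u = b + q = 728. δu = √(δb² + δq²) = √(3.61 + 2600) = 51.0, so δu/u = 0.0701.
Q is then a monomial in u, p, w:
δQ/Q = √((δu/u)² + (-1·δp/p)² + (2·δw/w)²) = √(0.00491 + 0.0118 + 0.0406) = 0.239
Q = 22600, so δQ = 0.239 × 22600 = 5410.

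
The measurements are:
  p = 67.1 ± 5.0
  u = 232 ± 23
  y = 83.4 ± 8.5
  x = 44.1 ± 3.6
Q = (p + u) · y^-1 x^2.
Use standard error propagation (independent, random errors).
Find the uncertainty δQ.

Let w = p + u = 299. δw = √(δp² + δu²) = √(25.0 + 529) = 23.5, so δw/w = 0.0787.
Q is then a monomial in w, y, x:
δQ/Q = √((δw/w)² + (-1·δy/y)² + (2·δx/x)²) = √(0.00619 + 0.0104 + 0.0267) = 0.208
Q = 6970, so δQ = 0.208 × 6970 = 1450.

1450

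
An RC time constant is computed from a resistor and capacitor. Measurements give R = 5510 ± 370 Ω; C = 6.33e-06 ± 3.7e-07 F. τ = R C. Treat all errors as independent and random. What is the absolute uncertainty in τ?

Each factor contributes (exponent × relative error)² to (δτ/τ)²:
  (1·δR/R)² = (1×0.0672)² = 0.00451;  (1·δC/C)² = (1×0.0585)² = 0.00342
δτ/τ = √(0.00793) = 0.0890
τ = 0.0349 s, so δτ = 0.0890 × 0.0349 = 0.00311 s.

0.00311 s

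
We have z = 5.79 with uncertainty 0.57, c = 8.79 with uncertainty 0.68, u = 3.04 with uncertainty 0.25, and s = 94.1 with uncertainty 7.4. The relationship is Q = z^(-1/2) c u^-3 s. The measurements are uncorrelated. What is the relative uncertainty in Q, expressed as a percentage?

27.5%

Relative error in a monomial: (δQ/Q)² = Σ (nᵢ · δxᵢ/xᵢ)².
  (−½·δz/z)² = (-0.5×0.0984)² = 0.00242;  (1·δc/c)² = (1×0.0774)² = 0.00598;  (-3·δu/u)² = (-3×0.0822)² = 0.0609;  (1·δs/s)² = (1×0.0786)² = 0.00618
δQ/Q = √(0.0755) = 0.275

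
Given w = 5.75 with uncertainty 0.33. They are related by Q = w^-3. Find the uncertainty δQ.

0.000906

Since Q is a product/quotient, work with relative uncertainties:
  (-3·δw/w)² = (-3×0.0574)² = 0.0296
δQ/Q = √(0.0296) = 0.172
Q = 0.00526, so δQ = 0.172 × 0.00526 = 0.000906.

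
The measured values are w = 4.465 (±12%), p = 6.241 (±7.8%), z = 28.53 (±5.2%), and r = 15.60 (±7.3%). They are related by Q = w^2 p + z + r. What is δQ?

Let h = w^2·p = 124.4. δh/h = √((2·δw/w)² + (1·δp/p)²) = √(0.0576 + 0.00608) = 0.252, so δh = 31.4.
Q = h + z + r: δQ = √(δh² + δz² + δr²) = √(986 + 2.20 + 1.30) = 31.5

31.5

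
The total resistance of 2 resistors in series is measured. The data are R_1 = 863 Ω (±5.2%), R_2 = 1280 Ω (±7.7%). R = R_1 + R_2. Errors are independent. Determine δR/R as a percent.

For a sum/difference, combine absolute errors in quadrature:
  (δR_1)² = 2010;  (δR_2)² = 9710
δR = √(11700) = 108 Ω
R = 2140 Ω, so δR/R = 108/2140 = 0.0505.

5.05%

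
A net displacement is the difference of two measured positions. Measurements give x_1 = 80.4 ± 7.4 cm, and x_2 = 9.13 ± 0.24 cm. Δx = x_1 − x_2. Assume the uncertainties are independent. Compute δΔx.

Δx is a linear combination, so absolute uncertainties add in quadrature:
  (δx_1)² = 54.8;  (δx_2)² = 0.0576
δΔx = √(54.8) = 7.40 cm

7.40 cm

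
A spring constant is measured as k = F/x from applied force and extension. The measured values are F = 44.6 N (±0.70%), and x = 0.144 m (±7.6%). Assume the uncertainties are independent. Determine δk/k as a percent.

7.63%

Since k is a product/quotient, work with relative uncertainties:
  (1·δF/F)² = (1×0.00700)² = 4.9e-05;  (-1·δx/x)² = (-1×0.0760)² = 0.00578
δk/k = √(0.00582) = 0.0763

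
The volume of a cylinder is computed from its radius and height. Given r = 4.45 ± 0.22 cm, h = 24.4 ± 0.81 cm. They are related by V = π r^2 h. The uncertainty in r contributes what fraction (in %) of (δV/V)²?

(δV/V)² = (2·δr/r)² + (1·δh/h)²
  r term: (2×0.0494)² = 0.00978
  h term: (1×0.0332)² = 0.00110
Total = 0.0109. Share from r = 0.00978/0.0109 = 0.899.

89.9%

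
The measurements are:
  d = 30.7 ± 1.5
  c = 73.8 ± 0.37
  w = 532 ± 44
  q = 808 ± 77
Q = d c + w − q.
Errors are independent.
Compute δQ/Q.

Let p = d·c = 2270. δp/p = √((1·δd/d)² + (1·δc/c)²) = √(0.00239 + 2.51e-05) = 0.0491, so δp = 111.
Q = p + w − q: δQ = √(δp² + δw² + δq²) = √(12400 + 1940 + 5930) = 142
Q = 1990, so δQ/Q = 142/1990 = 0.0715.

0.0715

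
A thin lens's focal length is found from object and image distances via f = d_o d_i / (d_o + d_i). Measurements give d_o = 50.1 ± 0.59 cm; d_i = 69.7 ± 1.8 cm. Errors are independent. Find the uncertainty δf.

0.373 cm

∂f/∂d_o = (d_i/(d_o+d_i))² = 0.338;  ∂f/∂d_i = (d_o/(d_o+d_i))² = 0.175
δf = √((∂f/∂d_o · δd_o)² + (∂f/∂d_i · δd_i)²) = √(0.0399 + 0.0991) = 0.373 cm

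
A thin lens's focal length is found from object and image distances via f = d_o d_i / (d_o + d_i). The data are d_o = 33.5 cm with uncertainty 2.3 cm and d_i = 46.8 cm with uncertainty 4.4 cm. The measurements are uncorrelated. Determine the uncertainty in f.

∂f/∂d_o = (d_i/(d_o+d_i))² = 0.340;  ∂f/∂d_i = (d_o/(d_o+d_i))² = 0.174
δf = √((∂f/∂d_o · δd_o)² + (∂f/∂d_i · δd_i)²) = √(0.610 + 0.586) = 1.09 cm

1.09 cm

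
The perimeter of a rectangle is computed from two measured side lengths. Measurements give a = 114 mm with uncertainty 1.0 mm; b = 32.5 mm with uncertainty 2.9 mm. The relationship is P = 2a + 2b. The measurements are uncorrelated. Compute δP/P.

For a sum/difference, combine absolute errors in quadrature:
  (2·δa)² = 4.00;  (2·δb)² = 33.6
δP = √(37.6) = 6.14 mm
P = 293 mm, so δP/P = 6.14/293 = 0.0209.

0.0209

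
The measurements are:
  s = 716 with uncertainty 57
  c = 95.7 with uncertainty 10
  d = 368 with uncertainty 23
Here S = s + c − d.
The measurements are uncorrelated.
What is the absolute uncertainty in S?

62.3

For a sum/difference, combine absolute errors in quadrature:
  (δs)² = 3250;  (δc)² = 100;  (δd)² = 529
δS = √(3880) = 62.3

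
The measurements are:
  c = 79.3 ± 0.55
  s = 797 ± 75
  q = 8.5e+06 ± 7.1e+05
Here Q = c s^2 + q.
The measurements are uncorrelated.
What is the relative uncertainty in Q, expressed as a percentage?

Let p = c·s^2 = 5.04e+07. δp/p = √((1·δc/c)² + (2·δs/s)²) = √(4.81e-05 + 0.0354) = 0.188, so δp = 9.49e+06.
Q = p + q: δQ = √(δp² + δq²) = √(9e+13 + 5.04e+11) = 9.51e+06
Q = 5.89e+07, so δQ/Q = 9.51e+06/5.89e+07 = 0.162.

16.2%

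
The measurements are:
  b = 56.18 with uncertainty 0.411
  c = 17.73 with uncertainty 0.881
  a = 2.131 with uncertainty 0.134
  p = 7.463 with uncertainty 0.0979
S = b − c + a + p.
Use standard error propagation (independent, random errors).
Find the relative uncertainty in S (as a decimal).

Each term contributes (cᵢ δxᵢ)² to (δS)²:
  (δb)² = 0.169;  (δc)² = 0.776;  (δa)² = 0.0180;  (δp)² = 0.00958
δS = √(0.973) = 0.986
S = 48.04, so δS/S = 0.986/48.04 = 0.0205.

0.0205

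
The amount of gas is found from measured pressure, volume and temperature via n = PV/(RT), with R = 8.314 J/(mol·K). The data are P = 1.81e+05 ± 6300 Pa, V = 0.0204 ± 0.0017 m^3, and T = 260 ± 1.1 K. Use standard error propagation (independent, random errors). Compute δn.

Each factor contributes (exponent × relative error)² to (δn/n)²:
  (1·δP/P)² = (1×0.0348)² = 0.00121;  (1·δV/V)² = (1×0.0833)² = 0.00694;  (-1·δT/T)² = (-1×0.00423)² = 1.79e-05
δn/n = √(0.00817) = 0.0904
n = 1.71 mol, so δn = 0.0904 × 1.71 = 0.154 mol.

0.154 mol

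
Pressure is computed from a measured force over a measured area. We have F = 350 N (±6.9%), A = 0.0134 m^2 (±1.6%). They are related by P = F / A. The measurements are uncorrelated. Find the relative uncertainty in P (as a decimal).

Products/powers → add relative errors in quadrature, weighted by exponent:
  (1·δF/F)² = (1×0.0690)² = 0.00476;  (-1·δA/A)² = (-1×0.0160)² = 0.000256
δP/P = √(0.00502) = 0.0708

0.0708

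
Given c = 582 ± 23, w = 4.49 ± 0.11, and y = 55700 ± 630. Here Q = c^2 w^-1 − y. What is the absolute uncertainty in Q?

Let p = c^2·w^-1 = 75400. δp/p = √((2·δc/c)² + (-1·δw/w)²) = √(0.00625 + 0.000600) = 0.0827, so δp = 6240.
Q = p − y: δQ = √(δp² + δy²) = √(3.9e+07 + 3.97e+05) = 6270

6270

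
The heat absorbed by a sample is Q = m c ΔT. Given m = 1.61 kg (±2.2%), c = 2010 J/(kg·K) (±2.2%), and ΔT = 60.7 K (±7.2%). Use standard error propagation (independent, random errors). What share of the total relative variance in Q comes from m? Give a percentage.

(δQ/Q)² = (1·δm/m)² + (1·δc/c)² + (1·δΔT/ΔT)²
  m term: (1×0.0220)² = 0.000484
  c term: (1×0.0220)² = 0.000484
  ΔT term: (1×0.0720)² = 0.00518
Total = 0.00615. Share from m = 0.000484/0.00615 = 0.0787.

7.87%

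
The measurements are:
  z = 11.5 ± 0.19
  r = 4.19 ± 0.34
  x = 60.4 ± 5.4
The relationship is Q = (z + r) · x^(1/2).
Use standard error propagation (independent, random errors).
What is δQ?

6.23

Let u = z + r = 15.7. δu = √(δz² + δr²) = √(0.0361 + 0.116) = 0.389, so δu/u = 0.0248.
Q is then a monomial in u, x:
δQ/Q = √((δu/u)² + (½·δx/x)²) = √(0.000616 + 0.00200) = 0.0511
Q = 122, so δQ = 0.0511 × 122 = 6.23.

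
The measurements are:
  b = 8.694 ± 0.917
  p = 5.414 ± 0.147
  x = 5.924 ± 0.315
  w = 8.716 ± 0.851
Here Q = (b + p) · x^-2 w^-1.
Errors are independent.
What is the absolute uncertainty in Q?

Let u = b + p = 14.11. δu = √(δb² + δp²) = √(0.841 + 0.0216) = 0.929, so δu/u = 0.0658.
Q is then a monomial in u, x, w:
δQ/Q = √((δu/u)² + (-2·δx/x)² + (-1·δw/w)²) = √(0.00433 + 0.0113 + 0.00953) = 0.159
Q = 0.04612, so δQ = 0.159 × 0.04612 = 0.00732.

0.00732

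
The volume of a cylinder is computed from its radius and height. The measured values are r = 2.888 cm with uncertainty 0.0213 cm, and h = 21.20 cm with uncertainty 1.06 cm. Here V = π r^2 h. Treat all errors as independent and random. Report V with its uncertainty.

555.5 ± 29.0 cm^3

Relative error in a monomial: (δV/V)² = Σ (nᵢ · δxᵢ/xᵢ)².
  (2·δr/r)² = (2×0.00738)² = 0.000218;  (1·δh/h)² = (1×0.0500)² = 0.00250
δV/V = √(0.00272) = 0.0521
V = 555.5 cm^3, so δV = 0.0521 × 555.5 = 29.0 cm^3.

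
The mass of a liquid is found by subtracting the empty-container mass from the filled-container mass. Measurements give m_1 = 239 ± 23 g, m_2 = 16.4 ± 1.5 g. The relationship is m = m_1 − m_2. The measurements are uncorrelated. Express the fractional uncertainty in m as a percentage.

10.4%

For a sum/difference, combine absolute errors in quadrature:
  (δm_1)² = 529;  (δm_2)² = 2.25
δm = √(531) = 23.0 g
m = 223 g, so δm/m = 23.0/223 = 0.104.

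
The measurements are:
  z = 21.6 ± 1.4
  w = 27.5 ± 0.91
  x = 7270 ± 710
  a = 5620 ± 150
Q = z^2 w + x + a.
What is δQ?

1860

Let p = z^2·w = 12800. δp/p = √((2·δz/z)² + (1·δw/w)²) = √(0.0168 + 0.00110) = 0.134, so δp = 1720.
Q = p + x + a: δQ = √(δp² + δx² + δa²) = √(2.95e+06 + 5.04e+05 + 22500) = 1860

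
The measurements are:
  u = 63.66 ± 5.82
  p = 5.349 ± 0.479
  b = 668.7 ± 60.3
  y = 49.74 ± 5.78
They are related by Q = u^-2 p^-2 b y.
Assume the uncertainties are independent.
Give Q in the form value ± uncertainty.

Since Q is a product/quotient, work with relative uncertainties:
  (-2·δu/u)² = (-2×0.0914)² = 0.0334;  (-2·δp/p)² = (-2×0.0895)² = 0.0321;  (1·δb/b)² = (1×0.0902)² = 0.00813;  (1·δy/y)² = (1×0.116)² = 0.0135
δQ/Q = √(0.0871) = 0.295
Q = 0.2869, so δQ = 0.295 × 0.2869 = 0.0847.

0.2869 ± 0.0847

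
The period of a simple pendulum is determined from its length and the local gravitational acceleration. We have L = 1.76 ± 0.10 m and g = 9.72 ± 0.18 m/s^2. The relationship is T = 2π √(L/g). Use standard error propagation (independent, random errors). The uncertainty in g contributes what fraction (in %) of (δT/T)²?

(δT/T)² = (½·δL/L)² + (−½·δg/g)²
  L term: (0.5×0.0568)² = 0.000807
  g term: (-0.5×0.0185)² = 8.57e-05
Total = 0.000893. Share from g = 8.57e-05/0.000893 = 0.0960.

9.60%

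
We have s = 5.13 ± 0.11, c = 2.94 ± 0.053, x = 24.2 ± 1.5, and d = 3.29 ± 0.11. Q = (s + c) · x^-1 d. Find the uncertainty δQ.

0.0790

Let u = s + c = 8.07. δu = √(δs² + δc²) = √(0.0121 + 0.00281) = 0.122, so δu/u = 0.0151.
Q is then a monomial in u, x, d:
δQ/Q = √((δu/u)² + (-1·δx/x)² + (1·δd/d)²) = √(0.000229 + 0.00384 + 0.00112) = 0.0720
Q = 1.10, so δQ = 0.0720 × 1.10 = 0.0790.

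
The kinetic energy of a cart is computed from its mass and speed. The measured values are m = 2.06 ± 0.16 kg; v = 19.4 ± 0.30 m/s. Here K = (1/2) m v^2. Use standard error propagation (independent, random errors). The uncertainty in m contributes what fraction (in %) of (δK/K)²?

(δK/K)² = (1·δm/m)² + (2·δv/v)²
  m term: (1×0.0777)² = 0.00603
  v term: (2×0.0155)² = 0.000957
Total = 0.00699. Share from m = 0.00603/0.00699 = 0.863.

86.3%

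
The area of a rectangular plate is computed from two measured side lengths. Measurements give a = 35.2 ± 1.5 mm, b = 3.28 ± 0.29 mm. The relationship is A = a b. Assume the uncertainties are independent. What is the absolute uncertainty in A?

A is a product of powers, so relative uncertainties combine in quadrature:
  (1·δa/a)² = (1×0.0426)² = 0.00182;  (1·δb/b)² = (1×0.0884)² = 0.00782
δA/A = √(0.00963) = 0.0981
A = 115 mm^2, so δA = 0.0981 × 115 = 11.3 mm^2.

11.3 mm^2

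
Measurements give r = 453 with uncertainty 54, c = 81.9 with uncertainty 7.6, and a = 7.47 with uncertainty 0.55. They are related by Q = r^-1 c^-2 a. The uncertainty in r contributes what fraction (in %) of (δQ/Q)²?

26.3%

(δQ/Q)² = (-1·δr/r)² + (-2·δc/c)² + (1·δa/a)²
  r term: (-1×0.119)² = 0.0142
  c term: (-2×0.0928)² = 0.0344
  a term: (1×0.0736)² = 0.00542
Total = 0.0541. Share from r = 0.0142/0.0541 = 0.263.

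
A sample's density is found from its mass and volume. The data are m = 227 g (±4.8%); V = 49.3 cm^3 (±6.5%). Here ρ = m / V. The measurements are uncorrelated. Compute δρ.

0.372 g/cm^3

Each factor contributes (exponent × relative error)² to (δρ/ρ)²:
  (1·δm/m)² = (1×0.0480)² = 0.00230;  (-1·δV/V)² = (-1×0.0650)² = 0.00423
δρ/ρ = √(0.00653) = 0.0808
ρ = 4.60 g/cm^3, so δρ = 0.0808 × 4.60 = 0.372 g/cm^3.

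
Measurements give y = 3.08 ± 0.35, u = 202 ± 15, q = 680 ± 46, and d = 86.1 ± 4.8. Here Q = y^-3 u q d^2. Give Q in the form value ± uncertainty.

(3.49 ± 1.30) × 10^7

Each factor contributes (exponent × relative error)² to (δQ/Q)²:
  (-3·δy/y)² = (-3×0.114)² = 0.116;  (1·δu/u)² = (1×0.0743)² = 0.00551;  (1·δq/q)² = (1×0.0676)² = 0.00458;  (2·δd/d)² = (2×0.0557)² = 0.0124
δQ/Q = √(0.139) = 0.372
Q = 3.49e+07, so δQ = 0.372 × 3.49e+07 = 1.3e+07.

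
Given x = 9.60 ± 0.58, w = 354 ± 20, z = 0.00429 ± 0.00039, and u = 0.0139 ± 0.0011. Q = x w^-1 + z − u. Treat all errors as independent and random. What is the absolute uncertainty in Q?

0.00253

Let p = x·w^-1 = 0.0271. δp/p = √((1·δx/x)² + (-1·δw/w)²) = √(0.00365 + 0.00319) = 0.0827, so δp = 0.00224.
Q = p + z − u: δQ = √(δp² + δz² + δu²) = √(5.03e-06 + 1.52e-07 + 1.21e-06) = 0.00253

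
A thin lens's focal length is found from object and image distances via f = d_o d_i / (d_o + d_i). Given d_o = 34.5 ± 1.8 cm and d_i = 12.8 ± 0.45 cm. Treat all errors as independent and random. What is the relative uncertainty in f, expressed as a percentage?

∂f/∂d_o = (d_i/(d_o+d_i))² = 0.0732;  ∂f/∂d_i = (d_o/(d_o+d_i))² = 0.532
δf = √((∂f/∂d_o · δd_o)² + (∂f/∂d_i · δd_i)²) = √(0.0174 + 0.0573) = 0.273 cm
f = 9.34 cm, so δf/f = 0.273/9.34 = 0.0293.

2.93%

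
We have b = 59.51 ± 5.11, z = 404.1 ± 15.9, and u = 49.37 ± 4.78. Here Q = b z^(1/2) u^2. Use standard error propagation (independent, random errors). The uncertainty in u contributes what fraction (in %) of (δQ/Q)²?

(δQ/Q)² = (1·δb/b)² + (½·δz/z)² + (2·δu/u)²
  b term: (1×0.0859)² = 0.00737
  z term: (0.5×0.0393)² = 0.000387
  u term: (2×0.0968)² = 0.0375
Total = 0.0453. Share from u = 0.0375/0.0453 = 0.829.

82.9%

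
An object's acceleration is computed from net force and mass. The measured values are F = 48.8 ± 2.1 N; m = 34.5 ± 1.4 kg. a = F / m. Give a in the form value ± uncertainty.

For a monomial a ∝ F, m^-1, fractional errors add in quadrature:
  (1·δF/F)² = (1×0.0430)² = 0.00185;  (-1·δm/m)² = (-1×0.0406)² = 0.00165
δa/a = √(0.00350) = 0.0591
a = 1.41 m/s^2, so δa = 0.0591 × 1.41 = 0.0837 m/s^2.

1.41 ± 0.0837 m/s^2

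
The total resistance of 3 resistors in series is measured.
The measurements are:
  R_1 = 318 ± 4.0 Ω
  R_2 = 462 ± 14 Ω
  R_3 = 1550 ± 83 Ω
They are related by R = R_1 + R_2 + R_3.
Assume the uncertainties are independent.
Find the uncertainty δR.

For a sum/difference, combine absolute errors in quadrature:
  (δR_1)² = 16.0;  (δR_2)² = 196;  (δR_3)² = 6890
δR = √(7100) = 84.3 Ω

84.3 Ω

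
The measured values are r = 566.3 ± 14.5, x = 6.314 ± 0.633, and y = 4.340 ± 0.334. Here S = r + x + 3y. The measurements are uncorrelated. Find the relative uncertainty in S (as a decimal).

For a sum/difference, combine absolute errors in quadrature:
  (δr)² = 210;  (δx)² = 0.401;  (3·δy)² = 1.00
δS = √(212) = 14.5
S = 585.6, so δS/S = 14.5/585.6 = 0.0248.

0.0248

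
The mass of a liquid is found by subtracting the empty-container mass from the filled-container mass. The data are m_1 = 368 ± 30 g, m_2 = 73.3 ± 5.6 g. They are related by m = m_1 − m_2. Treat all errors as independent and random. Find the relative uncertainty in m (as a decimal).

Each term contributes (cᵢ δxᵢ)² to (δm)²:
  (δm_1)² = 900;  (δm_2)² = 31.4
δm = √(931) = 30.5 g
m = 295 g, so δm/m = 30.5/295 = 0.104.

0.104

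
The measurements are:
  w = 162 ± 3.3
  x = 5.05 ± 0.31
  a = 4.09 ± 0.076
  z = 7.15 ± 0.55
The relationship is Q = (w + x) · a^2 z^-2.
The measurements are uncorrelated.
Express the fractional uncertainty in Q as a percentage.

Let u = w + x = 167. δu = √(δw² + δx²) = √(10.9 + 0.0961) = 3.31, so δu/u = 0.0198.
Q is then a monomial in u, a, z:
δQ/Q = √((δu/u)² + (2·δa/a)² + (-2·δz/z)²) = √(0.000394 + 0.00138 + 0.0237) = 0.160

16.0%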